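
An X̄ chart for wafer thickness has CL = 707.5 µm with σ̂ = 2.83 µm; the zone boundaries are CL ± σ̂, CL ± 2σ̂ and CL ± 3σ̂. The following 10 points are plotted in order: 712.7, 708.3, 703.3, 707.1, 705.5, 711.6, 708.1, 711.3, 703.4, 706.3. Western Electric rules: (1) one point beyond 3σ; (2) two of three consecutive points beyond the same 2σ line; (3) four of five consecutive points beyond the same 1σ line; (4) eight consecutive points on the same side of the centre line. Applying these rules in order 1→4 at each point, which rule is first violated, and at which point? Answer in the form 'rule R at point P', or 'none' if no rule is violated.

none

Zone of each point (C = within 1σ̂, B = 1σ̂–2σ̂, A = 2σ̂–3σ̂, * = beyond 3σ̂; sign = side of CL): 1:+B, 2:+C, 3:-B, 4:-C, 5:-C, 6:+B, 7:+C, 8:+B, 9:-B, 10:-C
No rule fires across all 10 points.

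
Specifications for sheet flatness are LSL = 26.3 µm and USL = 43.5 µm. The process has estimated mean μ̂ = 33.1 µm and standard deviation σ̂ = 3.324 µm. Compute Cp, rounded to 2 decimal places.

Cp = (USL − LSL) / (6σ̂) = (43.5 − 26.3) / (6 × 3.324) = 17.2000 / 19.9440 = 0.8624

0.86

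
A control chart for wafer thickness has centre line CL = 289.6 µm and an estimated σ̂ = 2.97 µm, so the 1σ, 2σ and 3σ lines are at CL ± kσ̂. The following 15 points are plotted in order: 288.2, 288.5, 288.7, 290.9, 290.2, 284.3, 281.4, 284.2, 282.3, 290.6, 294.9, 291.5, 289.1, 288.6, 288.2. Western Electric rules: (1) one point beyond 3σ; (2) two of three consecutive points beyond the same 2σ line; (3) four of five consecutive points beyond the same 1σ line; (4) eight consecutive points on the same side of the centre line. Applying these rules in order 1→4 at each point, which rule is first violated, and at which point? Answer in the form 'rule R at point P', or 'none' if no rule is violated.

Zone of each point (C = within 1σ̂, B = 1σ̂–2σ̂, A = 2σ̂–3σ̂, * = beyond 3σ̂; sign = side of CL): 1:-C, 2:-C, 3:-C, 4:+C, 5:+C, 6:-B, 7:-A, 8:-B, 9:-A, 10:+C, 11:+B, 12:+C, 13:-C, 14:-C, 15:-C
Rule 2 (two of three consecutive points beyond the same 2σ limit) is satisfied at point 9.

rule 2 at point 9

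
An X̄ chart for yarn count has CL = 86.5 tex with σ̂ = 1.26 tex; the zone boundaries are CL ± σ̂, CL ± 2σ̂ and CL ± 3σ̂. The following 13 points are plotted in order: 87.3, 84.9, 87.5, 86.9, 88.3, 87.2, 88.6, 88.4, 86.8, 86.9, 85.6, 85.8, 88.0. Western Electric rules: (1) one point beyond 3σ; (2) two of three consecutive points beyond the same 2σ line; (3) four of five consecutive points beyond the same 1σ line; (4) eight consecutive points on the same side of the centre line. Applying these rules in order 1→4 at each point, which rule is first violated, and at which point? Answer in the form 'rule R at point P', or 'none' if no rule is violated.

rule 4 at point 10

Zone of each point (C = within 1σ̂, B = 1σ̂–2σ̂, A = 2σ̂–3σ̂, * = beyond 3σ̂; sign = side of CL): 1:+C, 2:-B, 3:+C, 4:+C, 5:+B, 6:+C, 7:+B, 8:+B, 9:+C, 10:+C, 11:-C, 12:-C, 13:+B
Rule 4 (eight consecutive points on the same side of the centre line) is satisfied at point 10.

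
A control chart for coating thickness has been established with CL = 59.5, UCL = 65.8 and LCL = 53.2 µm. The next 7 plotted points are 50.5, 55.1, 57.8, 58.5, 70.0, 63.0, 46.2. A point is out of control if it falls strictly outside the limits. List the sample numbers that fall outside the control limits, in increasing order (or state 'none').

1, 5, 7

Compare each point to [53.2, 65.8]: sample 1 = 50.5 < LCL; sample 5 = 70.0 > UCL; sample 7 = 46.2 < LCL.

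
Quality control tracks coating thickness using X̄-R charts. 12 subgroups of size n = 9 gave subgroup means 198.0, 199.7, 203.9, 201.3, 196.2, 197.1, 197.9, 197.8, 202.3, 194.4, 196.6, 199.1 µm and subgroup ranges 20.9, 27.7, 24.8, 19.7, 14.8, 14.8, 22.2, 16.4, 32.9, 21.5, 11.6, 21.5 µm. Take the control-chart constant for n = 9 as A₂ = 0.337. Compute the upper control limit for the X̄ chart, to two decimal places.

X̄̄ = (198.0 + 199.7 + 203.9 + 201.3 + 196.2 + 197.1 + 197.9 + 197.8 + 202.3 + 194.4 + 196.6 + 199.1) / 12 = 2384.3000 / 12 = 198.6917
R̄ = (20.9 + 27.7 + 24.8 + 19.7 + 14.8 + 14.8 + 22.2 + 16.4 + 32.9 + 21.5 + 11.6 + 21.5) / 12 = 248.8000 / 12 = 20.7333
UCL = X̄̄ + A₂·R̄ = 198.6917 + 0.337 × 20.7333 = 205.6788

205.68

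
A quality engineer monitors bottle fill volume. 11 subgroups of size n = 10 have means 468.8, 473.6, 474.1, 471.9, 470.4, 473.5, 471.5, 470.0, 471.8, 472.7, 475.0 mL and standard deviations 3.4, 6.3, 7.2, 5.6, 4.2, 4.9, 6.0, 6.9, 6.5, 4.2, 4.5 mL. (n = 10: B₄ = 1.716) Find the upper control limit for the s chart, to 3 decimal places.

s̄ = (3.4 + 6.3 + 7.2 + 5.6 + 4.2 + 4.9 + 6.0 + 6.9 + 6.5 + 4.2 + 4.5) / 11 = 5.4273
UCL_s = B₄·s̄ = 1.716 × 5.4273 = 9.3132

9.313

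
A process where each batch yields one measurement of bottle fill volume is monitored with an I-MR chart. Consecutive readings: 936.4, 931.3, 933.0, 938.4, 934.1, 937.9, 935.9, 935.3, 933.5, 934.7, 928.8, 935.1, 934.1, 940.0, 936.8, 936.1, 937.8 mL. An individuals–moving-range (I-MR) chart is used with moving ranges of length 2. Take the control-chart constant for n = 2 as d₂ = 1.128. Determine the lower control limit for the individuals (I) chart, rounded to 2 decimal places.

X̄ = (936.4 + 931.3 + 933.0 + 938.4 + 934.1 + 937.9 + 935.9 + 935.3 + 933.5 + 934.7 + 928.8 + 935.1 + 934.1 + 940.0 + 936.8 + 936.1 + 937.8) / 17 = 935.2471
Moving ranges: 5.1, 1.7, 5.4, 4.3, 3.8, 2.0, 0.6, 1.8, 1.2, 5.9, 6.3, 1.0, 5.9, 3.2, 0.7, 1.7; M̄R̄ = 50.6000 / 16 = 3.1625
LCL = X̄ − 3·M̄R̄/d₂ = 935.2471 − 3 × 3.1625 / 1.128 = 926.8362

926.84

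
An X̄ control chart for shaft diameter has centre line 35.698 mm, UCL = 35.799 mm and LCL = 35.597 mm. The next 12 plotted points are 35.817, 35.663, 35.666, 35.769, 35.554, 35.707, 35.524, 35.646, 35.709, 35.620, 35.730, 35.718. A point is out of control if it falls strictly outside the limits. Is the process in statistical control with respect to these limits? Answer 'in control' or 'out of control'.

out of control

Compare each point to [35.597, 35.799]: sample 1 = 35.817 > UCL; sample 5 = 35.554 < LCL; sample 7 = 35.524 < LCL.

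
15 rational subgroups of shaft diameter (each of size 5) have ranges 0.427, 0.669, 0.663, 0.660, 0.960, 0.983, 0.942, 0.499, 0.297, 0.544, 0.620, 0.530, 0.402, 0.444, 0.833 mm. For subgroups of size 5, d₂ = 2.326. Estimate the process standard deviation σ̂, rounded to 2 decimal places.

0.27

R̄ = (0.427 + 0.669 + 0.663 + 0.660 + 0.960 + 0.983 + 0.942 + 0.499 + 0.297 + 0.544 + 0.620 + 0.530 + 0.402 + 0.444 + 0.833) / 15 = 0.6315
σ̂ = R̄ / d₂ = 0.6315 / 2.326 = 0.2715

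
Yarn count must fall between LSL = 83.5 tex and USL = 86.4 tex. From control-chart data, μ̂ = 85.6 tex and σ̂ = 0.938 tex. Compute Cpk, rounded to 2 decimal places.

Cpu = (USL − μ̂) / (3σ̂) = (86.4 − 85.6) / (3 × 0.938) = 0.2843; Cpl = (μ̂ − LSL) / (3σ̂) = (85.6 − 83.5) / (3 × 0.938) = 0.7463; Cpk = min(Cpu, Cpl) = 0.2843

0.28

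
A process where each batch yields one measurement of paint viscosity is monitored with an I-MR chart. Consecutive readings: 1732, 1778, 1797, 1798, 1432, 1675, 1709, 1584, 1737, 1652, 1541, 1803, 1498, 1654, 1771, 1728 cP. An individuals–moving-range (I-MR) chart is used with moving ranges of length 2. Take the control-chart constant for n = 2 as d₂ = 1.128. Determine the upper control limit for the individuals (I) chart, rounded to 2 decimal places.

2046.87

X̄ = (1732 + 1778 + 1797 + 1798 + 1432 + 1675 + 1709 + 1584 + 1737 + 1652 + 1541 + 1803 + 1498 + 1654 + 1771 + 1728) / 16 = 1680.5625
Moving ranges: 46, 19, 1, 366, 243, 34, 125, 153, 85, 111, 262, 305, 156, 117, 43; M̄R̄ = 2066.0000 / 15 = 137.7333
UCL = X̄ + 3·M̄R̄/d₂ = 1680.5625 + 3 × 137.7333 / 1.128 = 2046.8746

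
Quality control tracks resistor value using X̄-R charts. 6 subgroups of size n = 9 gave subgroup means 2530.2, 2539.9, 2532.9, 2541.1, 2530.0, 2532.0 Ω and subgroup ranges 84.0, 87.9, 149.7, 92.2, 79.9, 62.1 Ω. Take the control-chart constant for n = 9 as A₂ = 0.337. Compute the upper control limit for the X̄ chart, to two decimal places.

2565.57

X̄̄ = (2530.2 + 2539.9 + 2532.9 + 2541.1 + 2530.0 + 2532.0) / 6 = 15206.1000 / 6 = 2534.3500
R̄ = (84.0 + 87.9 + 149.7 + 92.2 + 79.9 + 62.1) / 6 = 555.8000 / 6 = 92.6333
UCL = X̄̄ + A₂·R̄ = 2534.3500 + 0.337 × 92.6333 = 2565.5674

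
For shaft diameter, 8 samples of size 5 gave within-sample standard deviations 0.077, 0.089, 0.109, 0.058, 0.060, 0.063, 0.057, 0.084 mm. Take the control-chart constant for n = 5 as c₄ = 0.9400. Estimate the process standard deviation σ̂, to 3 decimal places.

0.079

s̄ = (0.077 + 0.089 + 0.109 + 0.058 + 0.060 + 0.063 + 0.057 + 0.084) / 8 = 0.0746
σ̂ = s̄ / c₄ = 0.0746 / 0.9400 = 0.0794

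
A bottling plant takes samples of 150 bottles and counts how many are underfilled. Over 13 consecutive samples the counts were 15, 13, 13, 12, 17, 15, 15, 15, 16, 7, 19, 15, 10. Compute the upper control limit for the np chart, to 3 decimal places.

24.688

p̄ = Σdᵢ / (k·n) = 182 / (13 × 150) = 0.09333
UCL = np̄ + 3·√(np̄(1−p̄)) = 14.0000 + 3 × √(14.0000×0.90667) = 14.0000 + 3 × 3.5628 = 24.6883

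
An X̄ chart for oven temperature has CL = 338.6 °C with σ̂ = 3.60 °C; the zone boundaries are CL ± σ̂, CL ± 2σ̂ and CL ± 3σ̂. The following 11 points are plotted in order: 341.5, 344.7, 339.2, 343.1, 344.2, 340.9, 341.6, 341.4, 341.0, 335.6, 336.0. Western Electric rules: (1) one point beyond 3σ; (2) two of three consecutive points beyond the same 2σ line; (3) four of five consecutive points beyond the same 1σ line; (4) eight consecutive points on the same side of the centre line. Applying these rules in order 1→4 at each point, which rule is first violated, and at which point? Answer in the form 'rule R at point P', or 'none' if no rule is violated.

rule 4 at point 8

Zone of each point (C = within 1σ̂, B = 1σ̂–2σ̂, A = 2σ̂–3σ̂, * = beyond 3σ̂; sign = side of CL): 1:+C, 2:+B, 3:+C, 4:+B, 5:+B, 6:+C, 7:+C, 8:+C, 9:+C, 10:-C, 11:-C
Rule 4 (eight consecutive points on the same side of the centre line) is satisfied at point 8.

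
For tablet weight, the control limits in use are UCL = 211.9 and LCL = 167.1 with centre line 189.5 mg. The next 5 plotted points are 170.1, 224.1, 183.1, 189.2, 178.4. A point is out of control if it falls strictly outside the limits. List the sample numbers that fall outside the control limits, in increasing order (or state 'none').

2

Compare each point to [167.1, 211.9]: sample 2 = 224.1 > UCL.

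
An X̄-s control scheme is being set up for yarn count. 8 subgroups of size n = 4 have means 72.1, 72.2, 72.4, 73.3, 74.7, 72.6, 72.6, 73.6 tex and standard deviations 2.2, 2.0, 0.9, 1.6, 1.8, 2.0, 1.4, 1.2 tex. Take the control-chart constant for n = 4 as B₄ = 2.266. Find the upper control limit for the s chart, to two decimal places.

3.71

s̄ = (2.2 + 2.0 + 0.9 + 1.6 + 1.8 + 2.0 + 1.4 + 1.2) / 8 = 1.6375
UCL_s = B₄·s̄ = 2.266 × 1.6375 = 3.7106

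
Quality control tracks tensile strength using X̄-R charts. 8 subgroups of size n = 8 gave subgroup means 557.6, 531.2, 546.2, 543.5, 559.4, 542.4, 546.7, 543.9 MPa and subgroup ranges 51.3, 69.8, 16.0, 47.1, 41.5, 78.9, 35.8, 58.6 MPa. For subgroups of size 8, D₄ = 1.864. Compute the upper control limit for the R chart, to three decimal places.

92.967

R̄ = (51.3 + 69.8 + 16.0 + 47.1 + 41.5 + 78.9 + 35.8 + 58.6) / 8 = 399.0000 / 8 = 49.8750
UCL_R = D₄·R̄ = 1.864 × 49.8750 = 92.9670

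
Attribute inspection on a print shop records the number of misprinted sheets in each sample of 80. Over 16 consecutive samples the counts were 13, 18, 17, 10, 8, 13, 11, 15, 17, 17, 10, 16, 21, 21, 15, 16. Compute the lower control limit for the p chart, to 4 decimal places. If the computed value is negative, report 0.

p̄ = Σdᵢ / (k·n) = 238 / (16 × 80) = 0.18594
LCL = p̄ − 3·√(p̄(1−p̄)/n) = 0.18594 − 3 × 0.04350 = 0.05544

0.0554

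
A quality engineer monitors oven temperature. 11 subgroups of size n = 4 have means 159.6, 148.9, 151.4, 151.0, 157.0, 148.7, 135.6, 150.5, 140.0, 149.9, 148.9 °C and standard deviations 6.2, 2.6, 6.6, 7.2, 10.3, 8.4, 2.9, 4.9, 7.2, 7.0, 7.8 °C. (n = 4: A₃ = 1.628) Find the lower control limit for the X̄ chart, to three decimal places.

X̄̄ = (159.6 + 148.9 + 151.4 + 151.0 + 157.0 + 148.7 + 135.6 + 150.5 + 140.0 + 149.9 + 148.9) / 11 = 149.2273
s̄ = (6.2 + 2.6 + 6.6 + 7.2 + 10.3 + 8.4 + 2.9 + 4.9 + 7.2 + 7.0 + 7.8) / 11 = 6.4636
LCL = X̄̄ − A₃·s̄ = 149.2273 − 1.628 × 6.4636 = 138.7045

138.704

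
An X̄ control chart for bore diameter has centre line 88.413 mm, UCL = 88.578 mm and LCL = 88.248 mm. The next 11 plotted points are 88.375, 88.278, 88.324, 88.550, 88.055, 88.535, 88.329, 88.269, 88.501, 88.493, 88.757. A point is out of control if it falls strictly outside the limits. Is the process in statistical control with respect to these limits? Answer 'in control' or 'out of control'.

out of control

Compare each point to [88.248, 88.578]: sample 5 = 88.055 < LCL; sample 11 = 88.757 > UCL.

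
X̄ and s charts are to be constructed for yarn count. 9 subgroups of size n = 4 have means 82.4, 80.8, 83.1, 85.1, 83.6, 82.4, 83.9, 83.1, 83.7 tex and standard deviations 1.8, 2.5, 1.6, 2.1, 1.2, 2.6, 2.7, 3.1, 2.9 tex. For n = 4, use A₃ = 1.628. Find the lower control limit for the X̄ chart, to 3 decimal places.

79.414

X̄̄ = (82.4 + 80.8 + 83.1 + 85.1 + 83.6 + 82.4 + 83.9 + 83.1 + 83.7) / 9 = 83.1222
s̄ = (1.8 + 2.5 + 1.6 + 2.1 + 1.2 + 2.6 + 2.7 + 3.1 + 2.9) / 9 = 2.2778
LCL = X̄̄ − A₃·s̄ = 83.1222 − 1.628 × 2.2778 = 79.4140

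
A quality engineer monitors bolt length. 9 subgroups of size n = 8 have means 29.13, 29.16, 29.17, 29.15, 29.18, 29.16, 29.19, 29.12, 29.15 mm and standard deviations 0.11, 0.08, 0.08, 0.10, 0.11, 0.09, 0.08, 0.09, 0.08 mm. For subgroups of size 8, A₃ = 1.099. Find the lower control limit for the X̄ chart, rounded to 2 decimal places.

29.06

X̄̄ = (29.13 + 29.16 + 29.17 + 29.15 + 29.18 + 29.16 + 29.19 + 29.12 + 29.15) / 9 = 29.1567
s̄ = (0.11 + 0.08 + 0.08 + 0.10 + 0.11 + 0.09 + 0.08 + 0.09 + 0.08) / 9 = 0.0911
LCL = X̄̄ − A₃·s̄ = 29.1567 − 1.099 × 0.0911 = 29.0565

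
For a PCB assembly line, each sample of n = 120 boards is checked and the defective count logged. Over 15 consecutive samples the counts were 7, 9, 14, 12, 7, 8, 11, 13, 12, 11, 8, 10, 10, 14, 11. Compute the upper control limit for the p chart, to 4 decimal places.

0.1645

p̄ = Σdᵢ / (k·n) = 157 / (15 × 120) = 0.08722
UCL = p̄ + 3·√(p̄(1−p̄)/n) = 0.08722 + 3 × √(0.08722×0.91278/120) = 0.08722 + 3 × 0.02576 = 0.16450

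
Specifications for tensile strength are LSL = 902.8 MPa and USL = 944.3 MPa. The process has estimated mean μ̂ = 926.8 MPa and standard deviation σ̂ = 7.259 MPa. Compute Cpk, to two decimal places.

Cpu = (USL − μ̂) / (3σ̂) = (944.3 − 926.8) / (3 × 7.259) = 0.8036; Cpl = (μ̂ − LSL) / (3σ̂) = (926.8 − 902.8) / (3 × 7.259) = 1.1021; Cpk = min(Cpu, Cpl) = 0.8036

0.80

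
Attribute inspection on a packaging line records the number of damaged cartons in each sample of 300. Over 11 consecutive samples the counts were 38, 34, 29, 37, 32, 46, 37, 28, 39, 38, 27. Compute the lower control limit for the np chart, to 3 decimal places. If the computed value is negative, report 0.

p̄ = Σdᵢ / (k·n) = 385 / (11 × 300) = 0.11667
LCL = np̄ − 3·√(np̄(1−p̄)) = 35.0000 − 3 × 5.5603 = 18.3192

18.319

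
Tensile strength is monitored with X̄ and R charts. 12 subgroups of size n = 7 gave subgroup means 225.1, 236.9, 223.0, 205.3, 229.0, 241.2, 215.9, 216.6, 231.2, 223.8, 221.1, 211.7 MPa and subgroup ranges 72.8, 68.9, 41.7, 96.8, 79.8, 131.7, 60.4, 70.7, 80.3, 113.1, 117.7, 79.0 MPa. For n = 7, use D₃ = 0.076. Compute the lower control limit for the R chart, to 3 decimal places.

R̄ = (72.8 + 68.9 + 41.7 + 96.8 + 79.8 + 131.7 + 60.4 + 70.7 + 80.3 + 113.1 + 117.7 + 79.0) / 12 = 1012.9000 / 12 = 84.4083
LCL_R = D₃·R̄ = 0.076 × 84.4083 = 6.4150

6.415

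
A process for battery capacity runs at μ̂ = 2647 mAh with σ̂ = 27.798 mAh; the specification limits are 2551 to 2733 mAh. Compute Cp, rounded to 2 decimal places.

1.09

Cp = (USL − LSL) / (6σ̂) = (2733 − 2551) / (6 × 27.798) = 182.0000 / 166.7880 = 1.0912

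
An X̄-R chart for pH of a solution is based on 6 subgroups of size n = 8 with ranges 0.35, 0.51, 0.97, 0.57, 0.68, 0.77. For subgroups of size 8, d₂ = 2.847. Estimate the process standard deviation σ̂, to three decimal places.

0.225

R̄ = (0.35 + 0.51 + 0.97 + 0.57 + 0.68 + 0.77) / 6 = 0.6417
σ̂ = R̄ / d₂ = 0.6417 / 2.847 = 0.2254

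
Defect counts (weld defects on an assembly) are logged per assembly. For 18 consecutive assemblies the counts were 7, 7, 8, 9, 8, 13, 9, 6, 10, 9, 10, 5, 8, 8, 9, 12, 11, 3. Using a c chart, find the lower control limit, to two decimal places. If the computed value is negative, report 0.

0.00

c̄ = (7 + 7 + 8 + 9 + 8 + 13 + 9 + 6 + 10 + 9 + 10 + 5 + 8 + 8 + 9 + 12 + 11 + 3) / 18 = 152 / 18 = 8.4444
LCL = c̄ − 3√c̄ = 8.4444 − 3 × 2.9059 = -0.2734 → 0 (cannot be negative)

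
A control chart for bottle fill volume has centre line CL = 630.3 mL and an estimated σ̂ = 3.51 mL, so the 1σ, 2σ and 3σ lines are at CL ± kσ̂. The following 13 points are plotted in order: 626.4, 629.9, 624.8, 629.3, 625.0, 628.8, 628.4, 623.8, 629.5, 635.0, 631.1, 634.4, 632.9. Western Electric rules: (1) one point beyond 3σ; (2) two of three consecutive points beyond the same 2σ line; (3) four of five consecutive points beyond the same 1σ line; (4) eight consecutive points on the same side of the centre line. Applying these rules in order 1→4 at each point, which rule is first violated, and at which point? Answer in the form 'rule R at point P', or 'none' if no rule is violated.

Zone of each point (C = within 1σ̂, B = 1σ̂–2σ̂, A = 2σ̂–3σ̂, * = beyond 3σ̂; sign = side of CL): 1:-B, 2:-C, 3:-B, 4:-C, 5:-B, 6:-C, 7:-C, 8:-B, 9:-C, 10:+B, 11:+C, 12:+B, 13:+C
Rule 4 (eight consecutive points on the same side of the centre line) is satisfied at point 8.

rule 4 at point 8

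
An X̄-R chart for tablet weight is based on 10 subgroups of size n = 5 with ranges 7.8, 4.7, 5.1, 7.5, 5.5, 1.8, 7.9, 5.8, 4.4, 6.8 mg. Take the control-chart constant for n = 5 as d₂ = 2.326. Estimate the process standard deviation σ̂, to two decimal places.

R̄ = (7.8 + 4.7 + 5.1 + 7.5 + 5.5 + 1.8 + 7.9 + 5.8 + 4.4 + 6.8) / 10 = 5.7300
σ̂ = R̄ / d₂ = 5.7300 / 2.326 = 2.4635

2.46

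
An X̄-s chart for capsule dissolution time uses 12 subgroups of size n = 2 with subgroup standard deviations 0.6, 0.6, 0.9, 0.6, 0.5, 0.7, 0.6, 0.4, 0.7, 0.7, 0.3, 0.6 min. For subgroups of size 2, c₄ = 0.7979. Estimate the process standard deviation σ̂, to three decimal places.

s̄ = (0.6 + 0.6 + 0.9 + 0.6 + 0.5 + 0.7 + 0.6 + 0.4 + 0.7 + 0.7 + 0.3 + 0.6) / 12 = 0.6000
σ̂ = s̄ / c₄ = 0.6000 / 0.7979 = 0.7520

0.752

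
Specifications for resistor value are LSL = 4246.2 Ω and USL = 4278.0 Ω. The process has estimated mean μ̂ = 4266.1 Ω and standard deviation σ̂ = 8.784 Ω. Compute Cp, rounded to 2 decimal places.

0.60

Cp = (USL − LSL) / (6σ̂) = (4278.0 − 4246.2) / (6 × 8.784) = 31.8000 / 52.7040 = 0.6034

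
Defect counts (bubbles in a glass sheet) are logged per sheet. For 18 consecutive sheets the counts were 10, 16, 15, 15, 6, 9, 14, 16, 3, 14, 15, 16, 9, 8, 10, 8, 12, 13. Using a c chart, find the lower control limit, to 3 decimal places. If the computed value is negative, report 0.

c̄ = (10 + 16 + 15 + 15 + 6 + 9 + 14 + 16 + 3 + 14 + 15 + 16 + 9 + 8 + 10 + 8 + 12 + 13) / 18 = 209 / 18 = 11.6111
LCL = c̄ − 3√c̄ = 11.6111 − 3 × 3.4075 = 1.3886

1.389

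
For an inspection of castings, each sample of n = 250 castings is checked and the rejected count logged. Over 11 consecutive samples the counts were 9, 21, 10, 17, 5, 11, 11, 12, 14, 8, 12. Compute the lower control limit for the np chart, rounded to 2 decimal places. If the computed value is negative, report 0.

p̄ = Σdᵢ / (k·n) = 130 / (11 × 250) = 0.04727
LCL = np̄ − 3·√(np̄(1−p̄)) = 11.8182 − 3 × 3.3555 = 1.7516

1.75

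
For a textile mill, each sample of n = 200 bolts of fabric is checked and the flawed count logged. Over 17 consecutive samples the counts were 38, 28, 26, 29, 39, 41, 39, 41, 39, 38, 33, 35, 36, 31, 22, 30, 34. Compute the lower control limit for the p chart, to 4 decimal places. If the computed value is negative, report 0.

p̄ = Σdᵢ / (k·n) = 579 / (17 × 200) = 0.17029
LCL = p̄ − 3·√(p̄(1−p̄)/n) = 0.17029 − 3 × 0.02658 = 0.09056

0.0906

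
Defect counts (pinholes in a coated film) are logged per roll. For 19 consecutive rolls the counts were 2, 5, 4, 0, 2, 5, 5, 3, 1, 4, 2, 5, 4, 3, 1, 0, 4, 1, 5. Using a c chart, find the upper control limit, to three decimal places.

8.098

c̄ = (2 + 5 + 4 + 0 + 2 + 5 + 5 + 3 + 1 + 4 + 2 + 5 + 4 + 3 + 1 + 0 + 4 + 1 + 5) / 19 = 56 / 19 = 2.9474
UCL = c̄ + 3√c̄ = 2.9474 + 3 × √2.9474 = 2.9474 + 3 × 1.7168 = 8.0977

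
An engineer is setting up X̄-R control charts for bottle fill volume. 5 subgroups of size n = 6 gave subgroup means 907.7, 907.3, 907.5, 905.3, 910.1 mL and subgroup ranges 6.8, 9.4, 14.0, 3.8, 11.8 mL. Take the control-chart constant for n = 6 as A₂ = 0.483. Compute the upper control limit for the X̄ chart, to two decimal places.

912.00

X̄̄ = (907.7 + 907.3 + 907.5 + 905.3 + 910.1) / 5 = 4537.9000 / 5 = 907.5800
R̄ = (6.8 + 9.4 + 14.0 + 3.8 + 11.8) / 5 = 45.8000 / 5 = 9.1600
UCL = X̄̄ + A₂·R̄ = 907.5800 + 0.483 × 9.1600 = 912.0043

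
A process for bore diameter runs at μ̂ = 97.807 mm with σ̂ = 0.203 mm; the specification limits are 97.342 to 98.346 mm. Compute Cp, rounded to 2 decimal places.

0.82

Cp = (USL − LSL) / (6σ̂) = (98.346 − 97.342) / (6 × 0.203) = 1.0040 / 1.2180 = 0.8243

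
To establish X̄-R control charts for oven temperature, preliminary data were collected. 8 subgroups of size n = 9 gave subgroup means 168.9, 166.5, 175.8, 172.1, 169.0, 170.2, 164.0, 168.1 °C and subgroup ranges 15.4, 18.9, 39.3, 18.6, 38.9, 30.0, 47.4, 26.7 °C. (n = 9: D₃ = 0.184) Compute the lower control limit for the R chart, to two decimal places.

5.41

R̄ = (15.4 + 18.9 + 39.3 + 18.6 + 38.9 + 30.0 + 47.4 + 26.7) / 8 = 235.2000 / 8 = 29.4000
LCL_R = D₃·R̄ = 0.184 × 29.4000 = 5.4096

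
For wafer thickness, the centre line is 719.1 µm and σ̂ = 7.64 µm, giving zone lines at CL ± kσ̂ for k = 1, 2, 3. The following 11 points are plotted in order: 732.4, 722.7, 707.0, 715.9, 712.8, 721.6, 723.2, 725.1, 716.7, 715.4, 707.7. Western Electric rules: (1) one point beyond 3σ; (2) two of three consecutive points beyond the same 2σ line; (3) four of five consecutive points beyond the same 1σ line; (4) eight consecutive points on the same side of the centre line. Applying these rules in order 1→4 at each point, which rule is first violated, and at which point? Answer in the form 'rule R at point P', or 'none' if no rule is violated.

none

Zone of each point (C = within 1σ̂, B = 1σ̂–2σ̂, A = 2σ̂–3σ̂, * = beyond 3σ̂; sign = side of CL): 1:+B, 2:+C, 3:-B, 4:-C, 5:-C, 6:+C, 7:+C, 8:+C, 9:-C, 10:-C, 11:-B
No rule fires across all 11 points.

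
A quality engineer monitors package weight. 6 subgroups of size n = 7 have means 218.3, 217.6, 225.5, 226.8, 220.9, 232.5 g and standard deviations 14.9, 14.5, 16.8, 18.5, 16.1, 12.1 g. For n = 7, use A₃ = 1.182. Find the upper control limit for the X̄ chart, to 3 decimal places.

X̄̄ = (218.3 + 217.6 + 225.5 + 226.8 + 220.9 + 232.5) / 6 = 223.6000
s̄ = (14.9 + 14.5 + 16.8 + 18.5 + 16.1 + 12.1) / 6 = 15.4833
UCL = X̄̄ + A₃·s̄ = 223.6000 + 1.182 × 15.4833 = 241.9013

241.901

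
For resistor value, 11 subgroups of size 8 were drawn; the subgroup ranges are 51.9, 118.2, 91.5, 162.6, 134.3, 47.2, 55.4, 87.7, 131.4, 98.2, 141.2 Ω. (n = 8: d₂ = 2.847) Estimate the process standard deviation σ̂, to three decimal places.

R̄ = (51.9 + 118.2 + 91.5 + 162.6 + 134.3 + 47.2 + 55.4 + 87.7 + 131.4 + 98.2 + 141.2) / 11 = 101.7818
σ̂ = R̄ / d₂ = 101.7818 / 2.847 = 35.7506

35.751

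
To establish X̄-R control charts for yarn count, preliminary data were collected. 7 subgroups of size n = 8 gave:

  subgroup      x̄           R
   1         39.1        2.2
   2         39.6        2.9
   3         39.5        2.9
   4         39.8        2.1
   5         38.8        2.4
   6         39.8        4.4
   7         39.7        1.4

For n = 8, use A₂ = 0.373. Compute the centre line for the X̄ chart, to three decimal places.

X̄̄ = (39.1 + 39.6 + 39.5 + 39.8 + 38.8 + 39.8 + 39.7) / 7 = 276.3000 / 7 = 39.4714
CL = X̄̄ = 39.4714

39.471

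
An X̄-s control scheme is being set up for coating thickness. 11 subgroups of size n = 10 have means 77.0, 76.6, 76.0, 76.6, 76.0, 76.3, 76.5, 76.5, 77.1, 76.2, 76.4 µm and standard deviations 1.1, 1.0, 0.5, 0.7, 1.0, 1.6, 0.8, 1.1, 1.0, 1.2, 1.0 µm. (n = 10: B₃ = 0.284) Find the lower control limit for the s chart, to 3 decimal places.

s̄ = (1.1 + 1.0 + 0.5 + 0.7 + 1.0 + 1.6 + 0.8 + 1.1 + 1.0 + 1.2 + 1.0) / 11 = 1.0000
LCL_s = B₃·s̄ = 0.284 × 1.0000 = 0.2840

0.284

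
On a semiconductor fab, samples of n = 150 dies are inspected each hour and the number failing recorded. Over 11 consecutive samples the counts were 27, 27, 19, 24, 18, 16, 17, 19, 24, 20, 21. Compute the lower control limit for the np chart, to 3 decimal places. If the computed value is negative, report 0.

p̄ = Σdᵢ / (k·n) = 232 / (11 × 150) = 0.14061
LCL = np̄ − 3·√(np̄(1−p̄)) = 21.0909 − 3 × 4.2574 = 8.3187

8.319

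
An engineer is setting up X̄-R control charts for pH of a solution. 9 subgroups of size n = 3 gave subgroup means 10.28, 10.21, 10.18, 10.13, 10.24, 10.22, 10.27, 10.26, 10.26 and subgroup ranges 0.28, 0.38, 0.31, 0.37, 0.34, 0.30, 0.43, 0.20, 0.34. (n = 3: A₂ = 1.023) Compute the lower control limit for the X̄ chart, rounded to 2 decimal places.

X̄̄ = (10.28 + 10.21 + 10.18 + 10.13 + 10.24 + 10.22 + 10.27 + 10.26 + 10.26) / 9 = 92.0500 / 9 = 10.2278
R̄ = (0.28 + 0.38 + 0.31 + 0.37 + 0.34 + 0.30 + 0.43 + 0.20 + 0.34) / 9 = 2.9500 / 9 = 0.3278
LCL = X̄̄ − A₂·R̄ = 10.2278 − 1.023 × 0.3278 = 9.8925

9.89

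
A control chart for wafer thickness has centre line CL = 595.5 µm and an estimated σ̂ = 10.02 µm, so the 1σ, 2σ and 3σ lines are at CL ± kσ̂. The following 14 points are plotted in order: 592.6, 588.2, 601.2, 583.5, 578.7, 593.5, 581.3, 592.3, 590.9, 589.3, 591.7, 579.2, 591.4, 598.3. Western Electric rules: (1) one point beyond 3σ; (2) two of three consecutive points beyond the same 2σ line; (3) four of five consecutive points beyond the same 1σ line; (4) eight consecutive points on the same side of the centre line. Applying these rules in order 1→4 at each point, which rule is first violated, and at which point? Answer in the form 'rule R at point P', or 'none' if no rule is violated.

Zone of each point (C = within 1σ̂, B = 1σ̂–2σ̂, A = 2σ̂–3σ̂, * = beyond 3σ̂; sign = side of CL): 1:-C, 2:-C, 3:+C, 4:-B, 5:-B, 6:-C, 7:-B, 8:-C, 9:-C, 10:-C, 11:-C, 12:-B, 13:-C, 14:+C
Rule 4 (eight consecutive points on the same side of the centre line) is satisfied at point 11.

rule 4 at point 11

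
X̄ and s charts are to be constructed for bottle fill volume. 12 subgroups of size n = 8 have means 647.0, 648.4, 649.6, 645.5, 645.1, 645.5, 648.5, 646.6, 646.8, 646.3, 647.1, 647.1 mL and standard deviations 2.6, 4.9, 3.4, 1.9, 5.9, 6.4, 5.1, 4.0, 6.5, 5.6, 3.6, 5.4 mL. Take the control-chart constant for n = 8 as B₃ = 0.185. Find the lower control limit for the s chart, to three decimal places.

0.853

s̄ = (2.6 + 4.9 + 3.4 + 1.9 + 5.9 + 6.4 + 5.1 + 4.0 + 6.5 + 5.6 + 3.6 + 5.4) / 12 = 4.6083
LCL_s = B₃·s̄ = 0.185 × 4.6083 = 0.8525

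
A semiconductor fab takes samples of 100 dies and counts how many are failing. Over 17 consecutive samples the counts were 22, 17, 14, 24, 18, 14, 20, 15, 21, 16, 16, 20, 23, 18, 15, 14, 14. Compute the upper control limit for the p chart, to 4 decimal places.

p̄ = Σdᵢ / (k·n) = 301 / (17 × 100) = 0.17706
UCL = p̄ + 3·√(p̄(1−p̄)/n) = 0.17706 + 3 × √(0.17706×0.82294/100) = 0.17706 + 3 × 0.03817 = 0.29157

0.2916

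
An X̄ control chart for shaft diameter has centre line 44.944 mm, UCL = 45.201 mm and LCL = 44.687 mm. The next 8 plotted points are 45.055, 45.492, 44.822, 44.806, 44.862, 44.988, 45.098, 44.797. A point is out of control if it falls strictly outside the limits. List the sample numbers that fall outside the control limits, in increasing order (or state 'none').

Compare each point to [44.687, 45.201]: sample 2 = 45.492 > UCL.

2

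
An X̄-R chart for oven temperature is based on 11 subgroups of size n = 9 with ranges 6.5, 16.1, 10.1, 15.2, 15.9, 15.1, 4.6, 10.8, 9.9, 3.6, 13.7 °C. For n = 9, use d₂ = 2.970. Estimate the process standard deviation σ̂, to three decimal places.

R̄ = (6.5 + 16.1 + 10.1 + 15.2 + 15.9 + 15.1 + 4.6 + 10.8 + 9.9 + 3.6 + 13.7) / 11 = 11.0455
σ̂ = R̄ / d₂ = 11.0455 / 2.970 = 3.7190

3.719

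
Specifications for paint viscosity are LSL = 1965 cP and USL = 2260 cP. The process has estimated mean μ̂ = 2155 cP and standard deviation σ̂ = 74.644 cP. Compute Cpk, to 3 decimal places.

Cpu = (USL − μ̂) / (3σ̂) = (2260 − 2155) / (3 × 74.644) = 0.4689; Cpl = (μ̂ − LSL) / (3σ̂) = (2155 − 1965) / (3 × 74.644) = 0.8485; Cpk = min(Cpu, Cpl) = 0.4689

0.469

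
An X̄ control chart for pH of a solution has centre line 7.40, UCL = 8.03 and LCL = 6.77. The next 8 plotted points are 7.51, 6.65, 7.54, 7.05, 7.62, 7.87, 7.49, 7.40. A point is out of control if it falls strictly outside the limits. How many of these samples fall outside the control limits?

1

Compare each point to [6.77, 8.03]: sample 2 = 6.65 < LCL.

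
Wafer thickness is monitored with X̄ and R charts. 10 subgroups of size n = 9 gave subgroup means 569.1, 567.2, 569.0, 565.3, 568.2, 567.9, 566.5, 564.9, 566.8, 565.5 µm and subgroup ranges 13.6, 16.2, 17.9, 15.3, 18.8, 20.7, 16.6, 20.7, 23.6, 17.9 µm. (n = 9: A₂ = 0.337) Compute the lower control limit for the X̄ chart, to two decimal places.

560.93

X̄̄ = (569.1 + 567.2 + 569.0 + 565.3 + 568.2 + 567.9 + 566.5 + 564.9 + 566.8 + 565.5) / 10 = 5670.4000 / 10 = 567.0400
R̄ = (13.6 + 16.2 + 17.9 + 15.3 + 18.8 + 20.7 + 16.6 + 20.7 + 23.6 + 17.9) / 10 = 181.3000 / 10 = 18.1300
LCL = X̄̄ − A₂·R̄ = 567.0400 − 0.337 × 18.1300 = 560.9302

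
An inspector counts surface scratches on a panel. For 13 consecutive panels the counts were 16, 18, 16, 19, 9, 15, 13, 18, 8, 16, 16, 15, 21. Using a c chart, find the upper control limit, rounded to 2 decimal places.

c̄ = (16 + 18 + 16 + 19 + 9 + 15 + 13 + 18 + 8 + 16 + 16 + 15 + 21) / 13 = 200 / 13 = 15.3846
UCL = c̄ + 3√c̄ = 15.3846 + 3 × √15.3846 = 15.3846 + 3 × 3.9223 = 27.1516

27.15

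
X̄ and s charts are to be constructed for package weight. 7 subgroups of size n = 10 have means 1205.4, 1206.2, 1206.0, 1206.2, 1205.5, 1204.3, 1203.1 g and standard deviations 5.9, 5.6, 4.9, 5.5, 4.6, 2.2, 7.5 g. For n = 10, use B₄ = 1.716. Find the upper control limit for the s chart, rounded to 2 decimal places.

8.87

s̄ = (5.9 + 5.6 + 4.9 + 5.5 + 4.6 + 2.2 + 7.5) / 7 = 5.1714
UCL_s = B₄·s̄ = 1.716 × 5.1714 = 8.8742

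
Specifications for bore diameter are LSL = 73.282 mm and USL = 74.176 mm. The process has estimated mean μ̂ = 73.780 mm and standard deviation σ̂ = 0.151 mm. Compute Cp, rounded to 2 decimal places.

0.99

Cp = (USL − LSL) / (6σ̂) = (74.176 − 73.282) / (6 × 0.151) = 0.8940 / 0.9060 = 0.9868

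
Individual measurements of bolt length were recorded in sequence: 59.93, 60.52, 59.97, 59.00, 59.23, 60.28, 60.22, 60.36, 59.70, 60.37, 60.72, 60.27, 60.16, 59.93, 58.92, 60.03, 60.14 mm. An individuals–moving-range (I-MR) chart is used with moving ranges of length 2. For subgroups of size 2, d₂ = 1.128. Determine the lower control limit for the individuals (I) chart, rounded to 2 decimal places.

X̄ = (59.93 + 60.52 + 59.97 + 59.00 + 59.23 + 60.28 + 60.22 + 60.36 + 59.70 + 60.37 + 60.72 + 60.27 + 60.16 + 59.93 + 58.92 + 60.03 + 60.14) / 17 = 59.9853
Moving ranges: 0.59, 0.55, 0.97, 0.23, 1.05, 0.06, 0.14, 0.66, 0.67, 0.35, 0.45, 0.11, 0.23, 1.01, 1.11, 0.11; M̄R̄ = 8.2900 / 16 = 0.5181
LCL = X̄ − 3·M̄R̄/d₂ = 59.9853 − 3 × 0.5181 / 1.128 = 58.6073

58.61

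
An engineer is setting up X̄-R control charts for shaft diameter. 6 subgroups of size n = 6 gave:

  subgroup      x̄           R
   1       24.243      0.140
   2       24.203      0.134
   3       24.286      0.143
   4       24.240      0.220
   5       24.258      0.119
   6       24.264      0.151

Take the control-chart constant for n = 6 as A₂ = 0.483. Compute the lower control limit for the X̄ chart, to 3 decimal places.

24.176

X̄̄ = (24.243 + 24.203 + 24.286 + 24.240 + 24.258 + 24.264) / 6 = 145.4940 / 6 = 24.2490
R̄ = (0.140 + 0.134 + 0.143 + 0.220 + 0.119 + 0.151) / 6 = 0.9070 / 6 = 0.1512
LCL = X̄̄ − A₂·R̄ = 24.2490 − 0.483 × 0.1512 = 24.1760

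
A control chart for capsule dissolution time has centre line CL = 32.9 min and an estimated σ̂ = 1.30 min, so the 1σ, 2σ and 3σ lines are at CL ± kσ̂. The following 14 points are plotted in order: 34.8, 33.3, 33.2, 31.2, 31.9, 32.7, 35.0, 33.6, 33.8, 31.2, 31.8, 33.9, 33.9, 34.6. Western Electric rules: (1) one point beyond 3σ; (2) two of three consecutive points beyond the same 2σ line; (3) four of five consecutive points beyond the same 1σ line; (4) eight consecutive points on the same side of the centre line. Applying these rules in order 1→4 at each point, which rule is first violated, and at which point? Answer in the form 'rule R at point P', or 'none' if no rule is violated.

none

Zone of each point (C = within 1σ̂, B = 1σ̂–2σ̂, A = 2σ̂–3σ̂, * = beyond 3σ̂; sign = side of CL): 1:+B, 2:+C, 3:+C, 4:-B, 5:-C, 6:-C, 7:+B, 8:+C, 9:+C, 10:-B, 11:-C, 12:+C, 13:+C, 14:+B
No rule fires across all 14 points.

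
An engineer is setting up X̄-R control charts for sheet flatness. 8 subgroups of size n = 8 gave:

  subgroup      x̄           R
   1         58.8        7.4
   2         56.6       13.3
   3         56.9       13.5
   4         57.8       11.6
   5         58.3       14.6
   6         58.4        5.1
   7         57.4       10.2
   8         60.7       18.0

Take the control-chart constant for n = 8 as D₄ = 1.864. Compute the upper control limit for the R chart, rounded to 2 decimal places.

21.83

R̄ = (7.4 + 13.3 + 13.5 + 11.6 + 14.6 + 5.1 + 10.2 + 18.0) / 8 = 93.7000 / 8 = 11.7125
UCL_R = D₄·R̄ = 1.864 × 11.7125 = 21.8321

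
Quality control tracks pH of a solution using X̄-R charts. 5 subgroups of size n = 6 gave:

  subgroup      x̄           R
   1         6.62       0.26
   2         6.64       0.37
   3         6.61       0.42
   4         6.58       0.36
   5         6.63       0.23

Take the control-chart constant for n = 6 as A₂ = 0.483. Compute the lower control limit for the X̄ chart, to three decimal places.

X̄̄ = (6.62 + 6.64 + 6.61 + 6.58 + 6.63) / 5 = 33.0800 / 5 = 6.6160
R̄ = (0.26 + 0.37 + 0.42 + 0.36 + 0.23) / 5 = 1.6400 / 5 = 0.3280
LCL = X̄̄ − A₂·R̄ = 6.6160 − 0.483 × 0.3280 = 6.4576

6.458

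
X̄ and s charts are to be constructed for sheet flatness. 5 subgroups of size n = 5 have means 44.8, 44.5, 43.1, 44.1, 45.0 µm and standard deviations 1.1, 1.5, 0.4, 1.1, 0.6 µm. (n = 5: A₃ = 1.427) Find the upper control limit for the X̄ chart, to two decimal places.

45.64

X̄̄ = (44.8 + 44.5 + 43.1 + 44.1 + 45.0) / 5 = 44.3000
s̄ = (1.1 + 1.5 + 0.4 + 1.1 + 0.6) / 5 = 0.9400
UCL = X̄̄ + A₃·s̄ = 44.3000 + 1.427 × 0.9400 = 45.6414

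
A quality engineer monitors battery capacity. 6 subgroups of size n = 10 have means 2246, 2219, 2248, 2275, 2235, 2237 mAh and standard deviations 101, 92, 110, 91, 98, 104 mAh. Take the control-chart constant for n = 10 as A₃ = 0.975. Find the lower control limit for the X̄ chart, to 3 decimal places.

X̄̄ = (2246 + 2219 + 2248 + 2275 + 2235 + 2237) / 6 = 2243.3333
s̄ = (101 + 92 + 110 + 91 + 98 + 104) / 6 = 99.3333
LCL = X̄̄ − A₃·s̄ = 2243.3333 − 0.975 × 99.3333 = 2146.4833

2146.483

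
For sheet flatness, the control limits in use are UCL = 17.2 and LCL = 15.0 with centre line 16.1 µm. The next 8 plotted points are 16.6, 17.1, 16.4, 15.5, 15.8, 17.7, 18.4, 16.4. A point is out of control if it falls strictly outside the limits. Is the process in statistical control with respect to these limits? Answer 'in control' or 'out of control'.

out of control

Compare each point to [15.0, 17.2]: sample 6 = 17.7 > UCL; sample 7 = 18.4 > UCL.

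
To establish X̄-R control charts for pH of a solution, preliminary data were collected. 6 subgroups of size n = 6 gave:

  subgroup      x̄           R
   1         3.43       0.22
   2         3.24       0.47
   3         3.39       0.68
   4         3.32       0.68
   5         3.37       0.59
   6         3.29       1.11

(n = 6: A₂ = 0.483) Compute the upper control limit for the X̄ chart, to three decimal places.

X̄̄ = (3.43 + 3.24 + 3.39 + 3.32 + 3.37 + 3.29) / 6 = 20.0400 / 6 = 3.3400
R̄ = (0.22 + 0.47 + 0.68 + 0.68 + 0.59 + 1.11) / 6 = 3.7500 / 6 = 0.6250
UCL = X̄̄ + A₂·R̄ = 3.3400 + 0.483 × 0.6250 = 3.6419

3.642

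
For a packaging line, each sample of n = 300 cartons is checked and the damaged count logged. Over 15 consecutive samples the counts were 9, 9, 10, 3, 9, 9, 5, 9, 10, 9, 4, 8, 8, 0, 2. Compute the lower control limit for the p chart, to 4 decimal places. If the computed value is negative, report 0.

p̄ = Σdᵢ / (k·n) = 104 / (15 × 300) = 0.02311
LCL = p̄ − 3·√(p̄(1−p̄)/n) = 0.02311 − 3 × 0.00868 = -0.00291 → 0 (negative, so LCL = 0)

0.0000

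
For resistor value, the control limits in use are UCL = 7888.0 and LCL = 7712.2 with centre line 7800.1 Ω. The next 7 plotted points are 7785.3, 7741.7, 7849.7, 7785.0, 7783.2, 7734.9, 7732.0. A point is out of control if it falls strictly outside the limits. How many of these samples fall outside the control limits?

0

All 7 points lie within [7712.2, 7888.0].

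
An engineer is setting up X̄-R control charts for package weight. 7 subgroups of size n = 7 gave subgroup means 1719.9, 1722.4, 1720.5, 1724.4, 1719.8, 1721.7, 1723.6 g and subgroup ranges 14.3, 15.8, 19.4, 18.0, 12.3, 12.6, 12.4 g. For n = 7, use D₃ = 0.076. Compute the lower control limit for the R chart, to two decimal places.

R̄ = (14.3 + 15.8 + 19.4 + 18.0 + 12.3 + 12.6 + 12.4) / 7 = 104.8000 / 7 = 14.9714
LCL_R = D₃·R̄ = 0.076 × 14.9714 = 1.1378

1.14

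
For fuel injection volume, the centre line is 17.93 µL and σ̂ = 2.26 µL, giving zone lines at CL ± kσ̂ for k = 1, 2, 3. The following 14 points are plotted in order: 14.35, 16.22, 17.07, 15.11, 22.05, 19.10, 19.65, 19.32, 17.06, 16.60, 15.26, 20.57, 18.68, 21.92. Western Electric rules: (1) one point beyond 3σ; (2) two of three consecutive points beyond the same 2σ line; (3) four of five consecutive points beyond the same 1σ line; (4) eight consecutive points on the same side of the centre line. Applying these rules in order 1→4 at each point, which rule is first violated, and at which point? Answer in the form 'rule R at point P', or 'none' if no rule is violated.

none

Zone of each point (C = within 1σ̂, B = 1σ̂–2σ̂, A = 2σ̂–3σ̂, * = beyond 3σ̂; sign = side of CL): 1:-B, 2:-C, 3:-C, 4:-B, 5:+B, 6:+C, 7:+C, 8:+C, 9:-C, 10:-C, 11:-B, 12:+B, 13:+C, 14:+B
No rule fires across all 14 points.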